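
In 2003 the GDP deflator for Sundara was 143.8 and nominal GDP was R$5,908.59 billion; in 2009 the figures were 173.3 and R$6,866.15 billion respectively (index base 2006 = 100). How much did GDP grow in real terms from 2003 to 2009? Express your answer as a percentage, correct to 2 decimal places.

Real GDP 2003 = 5908.59 / 1.438 = 4108.89.
Real GDP 2009 = 6866.15 / 1.733 = 3962.00.
Real growth = 3962.00 / 4108.89 − 1 = -0.0357.

-3.57%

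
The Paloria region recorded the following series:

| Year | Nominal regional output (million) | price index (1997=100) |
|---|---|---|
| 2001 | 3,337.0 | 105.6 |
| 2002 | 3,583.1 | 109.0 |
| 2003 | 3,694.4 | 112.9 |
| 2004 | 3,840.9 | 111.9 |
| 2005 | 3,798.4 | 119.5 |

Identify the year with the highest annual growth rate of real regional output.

2002: real = 3583.1/1.090 = 3287.25; growth vs 2001 (3160.04) = 4.03%.
2003: real = 3694.4/1.129 = 3272.28; growth vs 2002 (3287.25) = -0.46%.
2004: real = 3840.9/1.119 = 3432.44; growth vs 2003 (3272.28) = 4.89%.
2005: real = 3798.4/1.195 = 3178.58; growth vs 2004 (3432.44) = -7.40%.

2004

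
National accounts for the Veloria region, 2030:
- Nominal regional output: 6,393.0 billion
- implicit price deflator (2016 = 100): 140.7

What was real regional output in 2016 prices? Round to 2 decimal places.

4,543.71 billion

Real regional output = Nominal / (implicit price deflator/100) = 6393.0 / 1.407 = 4543.71.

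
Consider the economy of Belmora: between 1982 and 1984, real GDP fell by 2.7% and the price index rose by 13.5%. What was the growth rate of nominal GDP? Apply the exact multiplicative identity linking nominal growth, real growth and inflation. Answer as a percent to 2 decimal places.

10.44%

(1 + g_nom) = (1 + g_real)(1 + π) = 0.9730 × 1.1350 = 1.10436.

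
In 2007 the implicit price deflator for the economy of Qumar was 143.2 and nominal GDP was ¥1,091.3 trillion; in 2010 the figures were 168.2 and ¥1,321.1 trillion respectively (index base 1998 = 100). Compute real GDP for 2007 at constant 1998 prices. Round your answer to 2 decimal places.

Real GDP = Nominal / (implicit price deflator/100) = 1091.3 / 1.432 = 762.08.

¥762.08 trillion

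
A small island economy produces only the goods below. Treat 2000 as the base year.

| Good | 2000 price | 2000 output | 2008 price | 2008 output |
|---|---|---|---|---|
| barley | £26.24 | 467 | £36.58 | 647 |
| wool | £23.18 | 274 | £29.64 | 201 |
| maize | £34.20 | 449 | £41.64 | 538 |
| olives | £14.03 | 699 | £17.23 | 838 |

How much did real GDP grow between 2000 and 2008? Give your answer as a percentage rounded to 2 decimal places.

Real GDP 2000 = Nominal GDP 2000 = 26.24·467 + 23.18·274 + 34.20·449 + 14.03·699 = 43768.17.
Real GDP 2008 (at 2000 prices) = 26.24·647 + 23.18·201 + 34.20·538 + 14.03·838 = 51793.20.
Real growth = 51793.20/43768.17 − 1 = 0.1834.

18.34%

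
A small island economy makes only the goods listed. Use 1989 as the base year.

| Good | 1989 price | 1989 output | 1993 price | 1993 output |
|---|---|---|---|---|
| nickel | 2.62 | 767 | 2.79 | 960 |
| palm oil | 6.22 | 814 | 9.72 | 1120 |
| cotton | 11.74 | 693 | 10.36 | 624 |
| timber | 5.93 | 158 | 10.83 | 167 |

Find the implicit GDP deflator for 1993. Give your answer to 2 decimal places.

Nominal GDP 1993 = 2.79·960 + 9.72·1120 + 10.36·624 + 10.83·167 = 21838.05.
Real GDP 1993 (at 1989 prices) = 2.62·960 + 6.22·1120 + 11.74·624 + 5.93·167 = 17797.67.
Deflator = Nominal/Real × 100 = 21838.05/17797.67 × 100 = 122.702.

122.70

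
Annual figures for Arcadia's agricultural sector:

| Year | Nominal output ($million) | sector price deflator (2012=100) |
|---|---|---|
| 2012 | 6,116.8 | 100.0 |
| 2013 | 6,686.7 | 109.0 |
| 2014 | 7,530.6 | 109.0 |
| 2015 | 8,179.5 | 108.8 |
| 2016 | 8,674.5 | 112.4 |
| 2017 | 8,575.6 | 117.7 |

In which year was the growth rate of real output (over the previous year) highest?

2014

2013: real = 6686.7/1.090 = 6134.59; growth vs 2012 (6116.80) = 0.29%.
2014: real = 7530.6/1.090 = 6908.81; growth vs 2013 (6134.59) = 12.62%.
2015: real = 8179.5/1.088 = 7517.92; growth vs 2014 (6908.81) = 8.82%.
2016: real = 8674.5/1.124 = 7717.53; growth vs 2015 (7517.92) = 2.66%.
2017: real = 8575.6/1.177 = 7285.98; growth vs 2016 (7717.53) = -5.59%.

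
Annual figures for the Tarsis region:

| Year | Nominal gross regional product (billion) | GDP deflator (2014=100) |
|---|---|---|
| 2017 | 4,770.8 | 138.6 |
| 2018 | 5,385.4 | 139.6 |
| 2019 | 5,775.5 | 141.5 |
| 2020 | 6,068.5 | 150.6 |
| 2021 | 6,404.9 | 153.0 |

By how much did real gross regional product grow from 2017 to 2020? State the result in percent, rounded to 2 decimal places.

Real gross regional product 2017 = 4770.8/1.386 = 3442.14.
Real gross regional product 2020 = 6068.5/1.506 = 4029.55.
Change = 4029.55/3442.14 − 1 = 0.1707.

17.07%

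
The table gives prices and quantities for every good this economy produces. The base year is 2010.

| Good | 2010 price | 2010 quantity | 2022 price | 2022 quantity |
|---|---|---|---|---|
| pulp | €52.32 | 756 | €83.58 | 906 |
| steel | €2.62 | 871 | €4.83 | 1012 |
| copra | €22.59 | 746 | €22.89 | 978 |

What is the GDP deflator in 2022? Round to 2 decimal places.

Nominal GDP 2022 = 83.58·906 + 4.83·1012 + 22.89·978 = 102997.86.
Real GDP 2022 (at 2010 prices) = 52.32·906 + 2.62·1012 + 22.59·978 = 72146.38.
Deflator = Nominal/Real × 100 = 102997.86/72146.38 × 100 = 142.762.

142.76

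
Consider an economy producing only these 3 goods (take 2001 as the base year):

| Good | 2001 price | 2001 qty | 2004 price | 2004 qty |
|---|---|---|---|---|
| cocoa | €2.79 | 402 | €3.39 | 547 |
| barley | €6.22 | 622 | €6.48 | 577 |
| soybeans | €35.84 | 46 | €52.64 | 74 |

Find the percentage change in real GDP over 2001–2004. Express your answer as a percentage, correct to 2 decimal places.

16.99%

Real GDP 2001 = Nominal GDP 2001 = 2.79·402 + 6.22·622 + 35.84·46 = 6639.06.
Real GDP 2004 (at 2001 prices) = 2.79·547 + 6.22·577 + 35.84·74 = 7767.23.
Real growth = 7767.23/6639.06 − 1 = 0.1699.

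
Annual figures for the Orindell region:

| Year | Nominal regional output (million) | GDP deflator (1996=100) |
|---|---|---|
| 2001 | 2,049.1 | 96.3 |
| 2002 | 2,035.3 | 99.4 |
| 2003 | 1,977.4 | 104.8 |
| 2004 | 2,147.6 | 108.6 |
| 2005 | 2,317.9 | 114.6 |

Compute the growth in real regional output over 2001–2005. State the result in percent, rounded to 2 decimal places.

-4.95%

Real regional output 2001 = 2049.1/0.963 = 2127.83.
Real regional output 2005 = 2317.9/1.146 = 2022.60.
Change = 2022.60/2127.83 − 1 = -0.0495.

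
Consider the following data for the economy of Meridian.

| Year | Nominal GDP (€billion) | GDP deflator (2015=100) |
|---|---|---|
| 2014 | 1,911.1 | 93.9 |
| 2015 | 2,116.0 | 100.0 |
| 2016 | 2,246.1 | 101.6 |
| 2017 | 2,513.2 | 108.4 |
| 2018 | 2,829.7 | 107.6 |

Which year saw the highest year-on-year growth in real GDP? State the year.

2015: real = 2116.0/1.000 = 2116.00; growth vs 2014 (2035.25) = 3.97%.
2016: real = 2246.1/1.016 = 2210.73; growth vs 2015 (2116.00) = 4.48%.
2017: real = 2513.2/1.084 = 2318.45; growth vs 2016 (2210.73) = 4.87%.
2018: real = 2829.7/1.076 = 2629.83; growth vs 2017 (2318.45) = 13.43%.

2018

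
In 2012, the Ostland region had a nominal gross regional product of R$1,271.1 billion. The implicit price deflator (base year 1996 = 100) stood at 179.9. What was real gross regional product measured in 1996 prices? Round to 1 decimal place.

Real gross regional product = Nominal / (implicit price deflator/100) = 1271.1 / 1.799 = 706.56.

R$706.6 billion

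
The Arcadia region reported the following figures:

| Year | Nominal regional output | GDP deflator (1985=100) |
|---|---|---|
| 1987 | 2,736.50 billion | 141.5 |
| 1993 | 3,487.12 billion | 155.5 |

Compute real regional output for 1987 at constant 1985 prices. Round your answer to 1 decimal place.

1,933.9 billion

Real regional output = Nominal / (GDP deflator/100) = 2736.50 / 1.415 = 1933.92.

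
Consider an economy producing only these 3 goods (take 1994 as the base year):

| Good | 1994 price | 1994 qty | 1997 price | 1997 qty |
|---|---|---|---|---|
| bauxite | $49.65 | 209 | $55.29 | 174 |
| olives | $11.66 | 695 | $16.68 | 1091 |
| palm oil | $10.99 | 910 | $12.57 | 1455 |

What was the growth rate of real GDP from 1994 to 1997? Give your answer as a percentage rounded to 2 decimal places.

Real GDP 1994 = Nominal GDP 1994 = 49.65·209 + 11.66·695 + 10.99·910 = 28481.45.
Real GDP 1997 (at 1994 prices) = 49.65·174 + 11.66·1091 + 10.99·1455 = 37350.61.
Real growth = 37350.61/28481.45 − 1 = 0.3114.

31.14%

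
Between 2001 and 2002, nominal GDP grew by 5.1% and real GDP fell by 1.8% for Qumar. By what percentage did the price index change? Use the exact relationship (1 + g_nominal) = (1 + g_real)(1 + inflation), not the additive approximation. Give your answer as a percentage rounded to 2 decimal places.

7.03%

(1 + g_nom) = (1 + g_real)(1 + π), so π = 1.0510 / 0.9820 − 1 = 0.07026.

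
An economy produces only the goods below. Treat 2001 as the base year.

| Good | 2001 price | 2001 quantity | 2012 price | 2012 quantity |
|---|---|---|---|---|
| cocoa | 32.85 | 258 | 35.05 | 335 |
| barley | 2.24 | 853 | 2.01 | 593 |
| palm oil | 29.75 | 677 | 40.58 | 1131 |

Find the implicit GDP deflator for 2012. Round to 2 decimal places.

Nominal GDP 2012 = 35.05·335 + 2.01·593 + 40.58·1131 = 58829.66.
Real GDP 2012 (at 2001 prices) = 32.85·335 + 2.24·593 + 29.75·1131 = 45980.32.
Deflator = Nominal/Real × 100 = 58829.66/45980.32 × 100 = 127.945.

127.95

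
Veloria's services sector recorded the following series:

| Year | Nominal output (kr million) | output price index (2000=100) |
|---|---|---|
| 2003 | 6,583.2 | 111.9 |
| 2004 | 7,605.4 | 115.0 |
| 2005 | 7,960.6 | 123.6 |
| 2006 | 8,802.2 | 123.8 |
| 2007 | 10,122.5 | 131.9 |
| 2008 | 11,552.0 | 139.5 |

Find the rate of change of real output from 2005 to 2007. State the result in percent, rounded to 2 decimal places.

19.16%

Real output 2005 = 7960.6/1.236 = 6440.61.
Real output 2007 = 10122.5/1.319 = 7674.37.
Change = 7674.37/6440.61 − 1 = 0.1916.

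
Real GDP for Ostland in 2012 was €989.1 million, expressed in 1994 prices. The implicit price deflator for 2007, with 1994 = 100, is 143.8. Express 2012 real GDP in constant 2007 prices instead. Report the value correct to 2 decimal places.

Real GDP in 2007 prices = Real GDP in 1994 prices × (P_2007/P_1994) = 989.1 × 1.438 = 1422.33.

€1,422.33 million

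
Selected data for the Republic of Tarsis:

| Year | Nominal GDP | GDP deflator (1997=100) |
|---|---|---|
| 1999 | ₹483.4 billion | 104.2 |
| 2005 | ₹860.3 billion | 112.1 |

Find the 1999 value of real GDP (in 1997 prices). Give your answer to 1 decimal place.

₹463.9 billion

Real GDP = Nominal / (GDP deflator/100) = 483.4 / 1.042 = 463.92.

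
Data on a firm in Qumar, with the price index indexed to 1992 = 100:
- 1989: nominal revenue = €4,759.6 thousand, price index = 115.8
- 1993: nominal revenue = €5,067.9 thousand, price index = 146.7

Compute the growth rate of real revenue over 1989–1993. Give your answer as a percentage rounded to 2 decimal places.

Real revenue 1989 = 4759.6 / 1.158 = 4110.19.
Real revenue 1993 = 5067.9 / 1.467 = 3454.60.
Real growth = 3454.60 / 4110.19 − 1 = -0.1595.

-15.95%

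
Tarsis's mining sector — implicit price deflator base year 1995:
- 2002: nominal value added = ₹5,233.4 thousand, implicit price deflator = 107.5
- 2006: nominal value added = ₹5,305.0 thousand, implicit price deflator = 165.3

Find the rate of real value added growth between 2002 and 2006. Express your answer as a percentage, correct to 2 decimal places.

-34.08%

Real value added 2002 = 5233.4 / 1.075 = 4868.28.
Real value added 2006 = 5305.0 / 1.653 = 3209.32.
Real growth = 3209.32 / 4868.28 − 1 = -0.3408.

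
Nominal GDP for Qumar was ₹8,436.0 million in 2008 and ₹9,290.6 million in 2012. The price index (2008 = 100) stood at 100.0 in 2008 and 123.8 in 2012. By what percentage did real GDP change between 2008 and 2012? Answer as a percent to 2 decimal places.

Real GDP 2008 = 8436.0 / 1.000 = 8436.00.
Real GDP 2012 = 9290.6 / 1.238 = 7504.52.
Real growth = 7504.52 / 8436.00 − 1 = -0.1104.

-11.04%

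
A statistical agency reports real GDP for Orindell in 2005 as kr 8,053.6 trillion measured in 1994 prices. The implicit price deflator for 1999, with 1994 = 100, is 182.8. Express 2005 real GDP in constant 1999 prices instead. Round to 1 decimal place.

Real GDP in 1999 prices = Real GDP in 1994 prices × (P_1999/P_1994) = 8053.6 × 1.828 = 14721.98.

kr 14,722.0 trillion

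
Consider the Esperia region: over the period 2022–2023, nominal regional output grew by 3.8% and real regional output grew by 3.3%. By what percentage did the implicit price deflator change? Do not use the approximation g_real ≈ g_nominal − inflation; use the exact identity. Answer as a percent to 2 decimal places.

(1 + g_nom) = (1 + g_real)(1 + π), so π = 1.0380 / 1.0330 − 1 = 0.00484.

0.48%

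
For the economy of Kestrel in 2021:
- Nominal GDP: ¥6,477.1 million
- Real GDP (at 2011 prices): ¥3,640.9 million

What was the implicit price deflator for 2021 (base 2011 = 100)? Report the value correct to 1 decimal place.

177.9

implicit price deflator = (Nominal / Real) × 100 = 6477.1 / 3640.9 × 100 = 177.90.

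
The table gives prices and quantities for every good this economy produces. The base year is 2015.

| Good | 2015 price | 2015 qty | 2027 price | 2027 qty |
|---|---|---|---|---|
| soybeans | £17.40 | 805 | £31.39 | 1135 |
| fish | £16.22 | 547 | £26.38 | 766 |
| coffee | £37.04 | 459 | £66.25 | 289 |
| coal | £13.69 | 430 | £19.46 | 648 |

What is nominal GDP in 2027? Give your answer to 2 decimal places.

£87591.06

Nominal GDP 2027 = Σ (p_2027 × q_2027) = 31.39·1135 + 26.38·766 + 66.25·289 + 19.46·648 = 87591.06.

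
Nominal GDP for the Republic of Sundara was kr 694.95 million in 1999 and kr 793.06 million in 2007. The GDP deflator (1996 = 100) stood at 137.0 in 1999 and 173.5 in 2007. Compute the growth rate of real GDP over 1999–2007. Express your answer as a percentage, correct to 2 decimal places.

-9.89%

Deflate each year: 1999 → 694.95/1.370 = 507.26; 2007 → 793.06/1.735 = 457.10.
So real GDP changed by 457.10/507.26 − 1 = -0.0989, i.e. -9.89%.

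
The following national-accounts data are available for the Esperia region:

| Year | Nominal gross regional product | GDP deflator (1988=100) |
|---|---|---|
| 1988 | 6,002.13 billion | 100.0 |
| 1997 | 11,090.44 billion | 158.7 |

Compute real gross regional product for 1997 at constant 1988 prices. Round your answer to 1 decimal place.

Real gross regional product = Nominal / (GDP deflator/100) = 11090.44 / 1.587 = 6988.30.

6,988.3 billion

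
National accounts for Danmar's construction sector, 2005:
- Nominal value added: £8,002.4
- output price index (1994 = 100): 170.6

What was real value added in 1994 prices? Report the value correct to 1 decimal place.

Real value added = Nominal / (output price index/100) = 8002.4 / 1.706 = 4690.74.

£4,690.7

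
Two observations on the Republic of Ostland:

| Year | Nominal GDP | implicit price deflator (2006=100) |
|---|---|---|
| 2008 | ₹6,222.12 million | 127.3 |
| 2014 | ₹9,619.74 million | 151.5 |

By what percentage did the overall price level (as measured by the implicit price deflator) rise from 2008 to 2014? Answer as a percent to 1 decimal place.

19.0%

Price-level change = 151.5 / 127.3 − 1 = 0.1901.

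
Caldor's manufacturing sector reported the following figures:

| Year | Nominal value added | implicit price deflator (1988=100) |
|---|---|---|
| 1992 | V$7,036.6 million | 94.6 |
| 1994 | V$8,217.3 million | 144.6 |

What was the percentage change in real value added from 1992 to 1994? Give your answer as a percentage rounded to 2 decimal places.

Deflate each year: 1992 → 7036.6/0.946 = 7438.27; 1994 → 8217.3/1.446 = 5682.78.
So real value added changed by 5682.78/7438.27 − 1 = -0.2360, i.e. -23.60%.

-23.60%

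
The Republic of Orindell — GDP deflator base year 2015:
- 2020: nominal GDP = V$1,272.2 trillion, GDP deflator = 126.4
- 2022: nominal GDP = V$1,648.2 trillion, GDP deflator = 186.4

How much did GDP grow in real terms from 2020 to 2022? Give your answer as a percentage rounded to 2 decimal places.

-12.15%

Real GDP 2020 = 1272.2 / 1.264 = 1006.49.
Real GDP 2022 = 1648.2 / 1.864 = 884.23.
Real growth = 884.23 / 1006.49 − 1 = -0.1215.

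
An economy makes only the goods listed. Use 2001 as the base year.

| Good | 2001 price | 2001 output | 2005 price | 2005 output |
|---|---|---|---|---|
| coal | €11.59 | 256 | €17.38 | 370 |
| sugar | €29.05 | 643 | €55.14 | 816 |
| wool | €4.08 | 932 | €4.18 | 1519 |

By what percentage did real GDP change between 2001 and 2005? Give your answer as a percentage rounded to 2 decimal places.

34.35%

Real GDP 2001 = Nominal GDP 2001 = 11.59·256 + 29.05·643 + 4.08·932 = 25448.75.
Real GDP 2005 (at 2001 prices) = 11.59·370 + 29.05·816 + 4.08·1519 = 34190.62.
Real growth = 34190.62/25448.75 − 1 = 0.3435.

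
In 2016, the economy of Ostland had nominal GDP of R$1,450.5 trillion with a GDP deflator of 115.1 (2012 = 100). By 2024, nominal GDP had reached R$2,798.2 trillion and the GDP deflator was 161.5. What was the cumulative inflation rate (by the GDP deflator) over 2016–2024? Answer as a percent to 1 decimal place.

Price-level change = 161.5 / 115.1 − 1 = 0.4031.

40.3%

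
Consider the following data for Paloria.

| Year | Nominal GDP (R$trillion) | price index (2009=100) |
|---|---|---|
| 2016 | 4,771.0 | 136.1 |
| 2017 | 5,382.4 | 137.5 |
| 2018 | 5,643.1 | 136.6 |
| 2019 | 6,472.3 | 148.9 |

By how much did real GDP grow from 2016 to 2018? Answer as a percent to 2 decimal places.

Real GDP 2016 = 4771.0/1.361 = 3505.51.
Real GDP 2018 = 5643.1/1.366 = 4131.11.
Change = 4131.11/3505.51 − 1 = 0.1785.

17.85%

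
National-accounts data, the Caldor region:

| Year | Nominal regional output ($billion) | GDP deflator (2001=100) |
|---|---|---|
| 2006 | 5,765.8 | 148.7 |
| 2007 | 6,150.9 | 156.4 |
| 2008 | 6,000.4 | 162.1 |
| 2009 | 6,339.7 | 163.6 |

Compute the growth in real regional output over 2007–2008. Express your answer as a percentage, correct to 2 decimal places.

-5.88%

Real regional output 2007 = 6150.9/1.564 = 3932.80.
Real regional output 2008 = 6000.4/1.621 = 3701.67.
Change = 3701.67/3932.80 − 1 = -0.0588.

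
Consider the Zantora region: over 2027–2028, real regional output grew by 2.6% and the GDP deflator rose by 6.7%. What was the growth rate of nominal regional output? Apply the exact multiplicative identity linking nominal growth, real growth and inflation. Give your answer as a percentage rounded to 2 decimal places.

9.47%

(1 + g_nom) = (1 + g_real)(1 + π) = 1.0260 × 1.0670 = 1.09474.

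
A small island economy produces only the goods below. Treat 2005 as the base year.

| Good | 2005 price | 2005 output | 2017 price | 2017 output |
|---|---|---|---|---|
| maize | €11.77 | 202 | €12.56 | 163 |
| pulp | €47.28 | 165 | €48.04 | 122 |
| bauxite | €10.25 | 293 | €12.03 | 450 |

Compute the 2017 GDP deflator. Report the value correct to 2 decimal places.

108.31

Nominal GDP 2017 = 12.56·163 + 48.04·122 + 12.03·450 = 13321.66.
Real GDP 2017 (at 2005 prices) = 11.77·163 + 47.28·122 + 10.25·450 = 12299.17.
Deflator = Nominal/Real × 100 = 13321.66/12299.17 × 100 = 108.313.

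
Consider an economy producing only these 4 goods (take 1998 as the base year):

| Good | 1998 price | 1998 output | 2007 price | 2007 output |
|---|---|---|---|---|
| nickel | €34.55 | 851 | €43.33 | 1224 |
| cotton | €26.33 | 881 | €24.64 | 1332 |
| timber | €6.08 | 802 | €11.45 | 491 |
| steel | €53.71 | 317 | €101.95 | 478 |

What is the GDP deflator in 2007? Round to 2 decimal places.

132.25

Nominal GDP 2007 = 43.33·1224 + 24.64·1332 + 11.45·491 + 101.95·478 = 140210.45.
Real GDP 2007 (at 1998 prices) = 34.55·1224 + 26.33·1332 + 6.08·491 + 53.71·478 = 106019.42.
Deflator = Nominal/Real × 100 = 140210.45/106019.42 × 100 = 132.250.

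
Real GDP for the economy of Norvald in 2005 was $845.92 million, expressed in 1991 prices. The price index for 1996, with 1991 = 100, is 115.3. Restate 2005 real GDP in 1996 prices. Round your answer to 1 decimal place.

$975.3 million

Real GDP in 1996 prices = Real GDP in 1991 prices × (P_1996/P_1991) = 845.92 × 1.153 = 975.35.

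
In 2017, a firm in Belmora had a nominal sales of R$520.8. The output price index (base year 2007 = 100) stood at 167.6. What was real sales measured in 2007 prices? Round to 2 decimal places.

Real sales = Nominal / (output price index/100) = 520.8 / 1.676 = 310.74.

R$310.74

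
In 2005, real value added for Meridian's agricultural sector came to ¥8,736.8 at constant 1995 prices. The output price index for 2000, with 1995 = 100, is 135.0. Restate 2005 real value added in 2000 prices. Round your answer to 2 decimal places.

¥11,794.68

Real value added in 2000 prices = Real value added in 1995 prices × (P_2000/P_1995) = 8736.8 × 1.350 = 11794.68.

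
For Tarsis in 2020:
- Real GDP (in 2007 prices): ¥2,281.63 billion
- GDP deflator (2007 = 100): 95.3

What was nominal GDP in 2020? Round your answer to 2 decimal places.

Nominal GDP = Real × (GDP deflator/100) = 2281.63 × 0.953 = 2174.39.

¥2,174.39 billion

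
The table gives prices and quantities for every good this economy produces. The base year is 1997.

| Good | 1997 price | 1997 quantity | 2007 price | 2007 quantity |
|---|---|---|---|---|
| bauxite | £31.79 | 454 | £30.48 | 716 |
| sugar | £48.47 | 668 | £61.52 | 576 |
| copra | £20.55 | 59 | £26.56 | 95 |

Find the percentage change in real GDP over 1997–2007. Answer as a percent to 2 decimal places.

Real GDP 1997 = Nominal GDP 1997 = 31.79·454 + 48.47·668 + 20.55·59 = 48023.07.
Real GDP 2007 (at 1997 prices) = 31.79·716 + 48.47·576 + 20.55·95 = 52632.61.
Real growth = 52632.61/48023.07 − 1 = 0.0960.

9.60%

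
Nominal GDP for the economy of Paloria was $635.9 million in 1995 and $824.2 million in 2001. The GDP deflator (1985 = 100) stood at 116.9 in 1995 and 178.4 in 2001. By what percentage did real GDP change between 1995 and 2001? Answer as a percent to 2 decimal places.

-15.07%

Deflate each year: 1995 → 635.9/1.169 = 543.97; 2001 → 824.2/1.784 = 462.00.
So real GDP changed by 462.00/543.97 − 1 = -0.1507, i.e. -15.07%.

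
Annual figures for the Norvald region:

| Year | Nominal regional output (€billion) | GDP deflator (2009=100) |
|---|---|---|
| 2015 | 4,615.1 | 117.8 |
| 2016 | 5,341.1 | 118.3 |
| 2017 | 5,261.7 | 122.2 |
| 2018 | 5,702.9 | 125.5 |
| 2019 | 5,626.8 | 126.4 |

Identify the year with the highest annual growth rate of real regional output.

2016

2016: real = 5341.1/1.183 = 4514.88; growth vs 2015 (3917.74) = 15.24%.
2017: real = 5261.7/1.222 = 4305.81; growth vs 2016 (4514.88) = -4.63%.
2018: real = 5702.9/1.255 = 4544.14; growth vs 2017 (4305.81) = 5.54%.
2019: real = 5626.8/1.264 = 4451.58; growth vs 2018 (4544.14) = -2.04%.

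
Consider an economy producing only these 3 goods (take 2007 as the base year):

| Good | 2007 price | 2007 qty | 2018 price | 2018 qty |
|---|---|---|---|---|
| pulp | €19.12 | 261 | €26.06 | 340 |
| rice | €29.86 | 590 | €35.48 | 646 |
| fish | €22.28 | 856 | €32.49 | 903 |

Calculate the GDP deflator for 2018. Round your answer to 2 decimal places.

133.13

Nominal GDP 2018 = 26.06·340 + 35.48·646 + 32.49·903 = 61118.95.
Real GDP 2018 (at 2007 prices) = 19.12·340 + 29.86·646 + 22.28·903 = 45909.20.
Deflator = Nominal/Real × 100 = 61118.95/45909.20 × 100 = 133.130.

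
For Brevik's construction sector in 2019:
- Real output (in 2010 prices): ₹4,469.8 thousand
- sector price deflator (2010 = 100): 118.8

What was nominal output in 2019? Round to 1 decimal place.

Nominal output = Real × (sector price deflator/100) = 4469.8 × 1.188 = 5310.12.

₹5,310.1 thousand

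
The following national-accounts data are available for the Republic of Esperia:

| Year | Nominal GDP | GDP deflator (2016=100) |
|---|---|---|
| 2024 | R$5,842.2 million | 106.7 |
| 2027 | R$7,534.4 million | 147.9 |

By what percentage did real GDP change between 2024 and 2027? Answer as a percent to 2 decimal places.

-6.96%

Deflate each year: 2024 → 5842.2/1.067 = 5475.35; 2027 → 7534.4/1.479 = 5094.25.
So real GDP changed by 5094.25/5475.35 − 1 = -0.0696, i.e. -6.96%.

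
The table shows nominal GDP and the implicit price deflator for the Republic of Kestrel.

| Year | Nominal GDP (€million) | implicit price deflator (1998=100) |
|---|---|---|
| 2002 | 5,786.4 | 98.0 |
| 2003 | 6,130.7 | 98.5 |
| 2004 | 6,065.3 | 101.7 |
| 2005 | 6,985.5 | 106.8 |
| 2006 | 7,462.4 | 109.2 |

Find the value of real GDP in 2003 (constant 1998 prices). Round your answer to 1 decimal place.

€6,224.1 million

Real GDP 2003 = 6130.7 / 0.985 = 6224.06.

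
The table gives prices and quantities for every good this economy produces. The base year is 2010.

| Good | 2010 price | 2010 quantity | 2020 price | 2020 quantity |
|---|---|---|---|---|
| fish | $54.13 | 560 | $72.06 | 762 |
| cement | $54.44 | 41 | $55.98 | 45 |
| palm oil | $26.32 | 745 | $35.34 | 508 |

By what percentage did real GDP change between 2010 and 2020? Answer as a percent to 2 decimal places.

Real GDP 2010 = Nominal GDP 2010 = 54.13·560 + 54.44·41 + 26.32·745 = 52153.24.
Real GDP 2020 (at 2010 prices) = 54.13·762 + 54.44·45 + 26.32·508 = 57067.42.
Real growth = 57067.42/52153.24 − 1 = 0.0942.

9.42%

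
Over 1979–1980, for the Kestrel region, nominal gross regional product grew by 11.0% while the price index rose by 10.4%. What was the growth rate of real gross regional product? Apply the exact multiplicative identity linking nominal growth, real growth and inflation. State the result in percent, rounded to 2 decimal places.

0.54%

(1 + g_nom) = (1 + g_real)(1 + π), so g_real = 1.1100 / 1.1040 − 1 = 0.00543.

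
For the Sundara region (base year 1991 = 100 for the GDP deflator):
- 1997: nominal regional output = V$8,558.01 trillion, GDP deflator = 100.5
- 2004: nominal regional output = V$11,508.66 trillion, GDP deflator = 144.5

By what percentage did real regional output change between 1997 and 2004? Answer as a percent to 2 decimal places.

Deflate each year: 1997 → 8558.01/1.005 = 8515.43; 2004 → 11508.66/1.445 = 7964.47.
So real regional output changed by 7964.47/8515.43 − 1 = -0.0647, i.e. -6.47%.

-6.47%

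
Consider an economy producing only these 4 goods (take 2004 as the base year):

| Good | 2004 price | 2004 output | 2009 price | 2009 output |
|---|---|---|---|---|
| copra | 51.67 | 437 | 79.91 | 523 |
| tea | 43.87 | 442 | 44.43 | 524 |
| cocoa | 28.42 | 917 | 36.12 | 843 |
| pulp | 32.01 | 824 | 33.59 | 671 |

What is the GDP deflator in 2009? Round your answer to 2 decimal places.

123.69

Nominal GDP 2009 = 79.91·523 + 44.43·524 + 36.12·843 + 33.59·671 = 118062.30.
Real GDP 2009 (at 2004 prices) = 51.67·523 + 43.87·524 + 28.42·843 + 32.01·671 = 95448.06.
Deflator = Nominal/Real × 100 = 118062.30/95448.06 × 100 = 123.693.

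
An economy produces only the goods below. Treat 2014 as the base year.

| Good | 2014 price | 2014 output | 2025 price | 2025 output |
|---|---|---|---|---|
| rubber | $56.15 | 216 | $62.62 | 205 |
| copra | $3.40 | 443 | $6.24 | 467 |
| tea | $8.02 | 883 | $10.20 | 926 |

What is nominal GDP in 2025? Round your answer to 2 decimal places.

Nominal GDP 2025 = Σ (p_2025 × q_2025) = 62.62·205 + 6.24·467 + 10.20·926 = 25196.38.

$25196.38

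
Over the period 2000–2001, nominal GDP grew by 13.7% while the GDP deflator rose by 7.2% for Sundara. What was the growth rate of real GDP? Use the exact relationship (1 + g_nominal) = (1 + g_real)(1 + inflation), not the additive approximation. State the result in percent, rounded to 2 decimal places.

6.06%

(1 + g_nom) = (1 + g_real)(1 + π), so g_real = 1.1370 / 1.0720 − 1 = 0.06063.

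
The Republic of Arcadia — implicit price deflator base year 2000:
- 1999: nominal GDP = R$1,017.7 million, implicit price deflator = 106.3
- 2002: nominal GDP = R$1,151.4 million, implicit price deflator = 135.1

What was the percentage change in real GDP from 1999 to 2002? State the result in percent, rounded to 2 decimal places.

Deflate each year: 1999 → 1017.7/1.063 = 957.38; 2002 → 1151.4/1.351 = 852.26.
So real GDP changed by 852.26/957.38 − 1 = -0.1098, i.e. -10.98%.

-10.98%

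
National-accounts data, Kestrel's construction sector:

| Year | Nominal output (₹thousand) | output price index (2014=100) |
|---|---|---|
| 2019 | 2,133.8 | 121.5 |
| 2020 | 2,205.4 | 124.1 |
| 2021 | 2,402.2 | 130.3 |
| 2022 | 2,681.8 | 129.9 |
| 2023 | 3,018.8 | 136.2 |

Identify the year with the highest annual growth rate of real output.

2020: real = 2205.4/1.241 = 1777.12; growth vs 2019 (1756.21) = 1.19%.
2021: real = 2402.2/1.303 = 1843.59; growth vs 2020 (1777.12) = 3.74%.
2022: real = 2681.8/1.299 = 2064.51; growth vs 2021 (1843.59) = 11.98%.
2023: real = 3018.8/1.362 = 2216.45; growth vs 2022 (2064.51) = 7.36%.

2022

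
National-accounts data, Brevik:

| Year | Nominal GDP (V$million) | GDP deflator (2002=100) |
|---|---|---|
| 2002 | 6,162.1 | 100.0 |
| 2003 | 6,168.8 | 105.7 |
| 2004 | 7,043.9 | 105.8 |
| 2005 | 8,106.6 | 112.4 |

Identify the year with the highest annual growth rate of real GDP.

2004

2003: real = 6168.8/1.057 = 5836.14; growth vs 2002 (6162.10) = -5.29%.
2004: real = 7043.9/1.058 = 6657.75; growth vs 2003 (5836.14) = 14.08%.
2005: real = 8106.6/1.124 = 7212.28; growth vs 2004 (6657.75) = 8.33%.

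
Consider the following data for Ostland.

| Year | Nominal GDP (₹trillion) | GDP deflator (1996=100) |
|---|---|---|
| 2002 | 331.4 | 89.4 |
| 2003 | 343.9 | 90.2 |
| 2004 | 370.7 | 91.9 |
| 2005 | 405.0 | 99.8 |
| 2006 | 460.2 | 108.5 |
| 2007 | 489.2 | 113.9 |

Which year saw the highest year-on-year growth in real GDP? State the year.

2004

2003: real = 343.9/0.902 = 381.26; growth vs 2002 (370.69) = 2.85%.
2004: real = 370.7/0.919 = 403.37; growth vs 2003 (381.26) = 5.80%.
2005: real = 405.0/0.998 = 405.81; growth vs 2004 (403.37) = 0.60%.
2006: real = 460.2/1.085 = 424.15; growth vs 2005 (405.81) = 4.52%.
2007: real = 489.2/1.139 = 429.50; growth vs 2006 (424.15) = 1.26%.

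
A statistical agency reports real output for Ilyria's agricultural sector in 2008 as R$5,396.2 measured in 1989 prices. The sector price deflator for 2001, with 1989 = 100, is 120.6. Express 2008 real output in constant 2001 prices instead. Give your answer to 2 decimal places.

Real output in 2001 prices = Real output in 1989 prices × (P_2001/P_1989) = 5396.2 × 1.206 = 6507.82.

R$6,507.82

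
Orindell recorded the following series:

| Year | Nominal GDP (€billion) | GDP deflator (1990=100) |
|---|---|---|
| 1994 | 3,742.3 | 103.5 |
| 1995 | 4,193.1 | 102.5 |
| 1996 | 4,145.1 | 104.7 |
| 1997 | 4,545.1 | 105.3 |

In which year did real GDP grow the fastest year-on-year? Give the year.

1995: real = 4193.1/1.025 = 4090.83; growth vs 1994 (3615.75) = 13.14%.
1996: real = 4145.1/1.047 = 3959.03; growth vs 1995 (4090.83) = -3.22%.
1997: real = 4545.1/1.053 = 4316.33; growth vs 1996 (3959.03) = 9.02%.

1995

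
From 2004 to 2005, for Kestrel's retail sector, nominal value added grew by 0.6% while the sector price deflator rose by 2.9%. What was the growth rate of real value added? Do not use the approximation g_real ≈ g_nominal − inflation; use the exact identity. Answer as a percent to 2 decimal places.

(1 + g_nom) = (1 + g_real)(1 + π), so g_real = 1.0060 / 1.0290 − 1 = -0.02235.

-2.24%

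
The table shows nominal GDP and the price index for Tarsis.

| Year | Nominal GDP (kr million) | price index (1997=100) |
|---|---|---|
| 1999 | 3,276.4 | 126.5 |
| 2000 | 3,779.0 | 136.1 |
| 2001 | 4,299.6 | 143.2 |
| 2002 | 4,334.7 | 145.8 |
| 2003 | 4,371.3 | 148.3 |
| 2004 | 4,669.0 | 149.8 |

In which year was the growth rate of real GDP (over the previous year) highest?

2000: real = 3779.0/1.361 = 2776.63; growth vs 1999 (2590.04) = 7.20%.
2001: real = 4299.6/1.432 = 3002.51; growth vs 2000 (2776.63) = 8.14%.
2002: real = 4334.7/1.458 = 2973.05; growth vs 2001 (3002.51) = -0.98%.
2003: real = 4371.3/1.483 = 2947.61; growth vs 2002 (2973.05) = -0.86%.
2004: real = 4669.0/1.498 = 3116.82; growth vs 2003 (2947.61) = 5.74%.

2001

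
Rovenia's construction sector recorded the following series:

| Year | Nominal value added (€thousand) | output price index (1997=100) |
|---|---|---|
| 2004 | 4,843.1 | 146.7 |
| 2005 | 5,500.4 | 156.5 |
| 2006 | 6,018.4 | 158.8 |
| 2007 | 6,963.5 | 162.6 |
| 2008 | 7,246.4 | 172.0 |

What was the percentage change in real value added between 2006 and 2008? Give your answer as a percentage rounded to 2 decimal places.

Real value added 2006 = 6018.4/1.588 = 3789.92.
Real value added 2008 = 7246.4/1.720 = 4213.02.
Change = 4213.02/3789.92 − 1 = 0.1116.

11.16%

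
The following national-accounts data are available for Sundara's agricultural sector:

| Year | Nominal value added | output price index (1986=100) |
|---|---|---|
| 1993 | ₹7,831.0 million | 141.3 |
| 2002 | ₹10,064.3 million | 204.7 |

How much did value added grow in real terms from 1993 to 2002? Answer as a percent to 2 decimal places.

-11.29%

Deflate each year: 1993 → 7831.0/1.413 = 5542.11; 2002 → 10064.3/2.047 = 4916.61.
So real value added changed by 4916.61/5542.11 − 1 = -0.1129, i.e. -11.29%.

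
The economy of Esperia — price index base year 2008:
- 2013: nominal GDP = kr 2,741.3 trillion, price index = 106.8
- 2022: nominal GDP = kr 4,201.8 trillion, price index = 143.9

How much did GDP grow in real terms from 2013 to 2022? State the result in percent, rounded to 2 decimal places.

13.76%

Real GDP 2013 = 2741.3 / 1.068 = 2566.76.
Real GDP 2022 = 4201.8 / 1.439 = 2919.94.
Real growth = 2919.94 / 2566.76 − 1 = 0.1376.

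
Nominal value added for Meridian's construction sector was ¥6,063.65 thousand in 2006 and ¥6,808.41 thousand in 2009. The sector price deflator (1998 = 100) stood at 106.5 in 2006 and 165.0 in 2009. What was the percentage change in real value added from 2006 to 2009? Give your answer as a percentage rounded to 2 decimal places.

Real value added 2006 = 6063.65 / 1.065 = 5693.57.
Real value added 2009 = 6808.41 / 1.650 = 4126.31.
Real growth = 4126.31 / 5693.57 − 1 = -0.2753.

-27.53%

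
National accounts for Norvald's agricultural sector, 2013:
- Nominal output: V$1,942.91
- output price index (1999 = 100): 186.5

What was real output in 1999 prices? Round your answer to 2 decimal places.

V$1,041.77

Real output = Nominal / (output price index/100) = 1942.91 / 1.865 = 1041.77.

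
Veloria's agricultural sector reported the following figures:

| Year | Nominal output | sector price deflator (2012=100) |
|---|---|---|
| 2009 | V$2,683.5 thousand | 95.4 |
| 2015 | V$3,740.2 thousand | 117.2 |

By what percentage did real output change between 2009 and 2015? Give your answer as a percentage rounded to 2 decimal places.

13.45%

Deflate each year: 2009 → 2683.5/0.954 = 2812.89; 2015 → 3740.2/1.172 = 3191.30.
So real output changed by 3191.30/2812.89 − 1 = 0.1345, i.e. 13.45%.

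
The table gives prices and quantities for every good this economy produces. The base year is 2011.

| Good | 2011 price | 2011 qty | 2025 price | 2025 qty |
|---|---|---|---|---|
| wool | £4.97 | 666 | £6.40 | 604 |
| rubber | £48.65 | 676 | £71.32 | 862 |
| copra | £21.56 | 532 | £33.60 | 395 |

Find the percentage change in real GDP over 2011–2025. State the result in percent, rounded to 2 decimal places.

12.14%

Real GDP 2011 = Nominal GDP 2011 = 4.97·666 + 48.65·676 + 21.56·532 = 47667.34.
Real GDP 2025 (at 2011 prices) = 4.97·604 + 48.65·862 + 21.56·395 = 53454.38.
Real growth = 53454.38/47667.34 − 1 = 0.1214.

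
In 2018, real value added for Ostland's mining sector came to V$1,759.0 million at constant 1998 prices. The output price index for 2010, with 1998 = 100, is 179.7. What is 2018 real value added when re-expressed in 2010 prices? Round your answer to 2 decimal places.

Real value added in 2010 prices = Real value added in 1998 prices × (P_2010/P_1998) = 1759.0 × 1.797 = 3160.92.

V$3,160.92 million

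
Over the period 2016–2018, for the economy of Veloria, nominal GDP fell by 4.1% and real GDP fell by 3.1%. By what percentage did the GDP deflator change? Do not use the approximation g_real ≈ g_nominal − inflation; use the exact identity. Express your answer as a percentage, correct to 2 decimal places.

-1.03%

(1 + g_nom) = (1 + g_real)(1 + π), so π = 0.9590 / 0.9690 − 1 = -0.01032.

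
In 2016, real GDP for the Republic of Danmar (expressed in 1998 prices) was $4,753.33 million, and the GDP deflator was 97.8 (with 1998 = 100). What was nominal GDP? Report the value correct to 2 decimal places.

$4,648.76 million

Nominal GDP = Real × (GDP deflator/100) = 4753.33 × 0.978 = 4648.76.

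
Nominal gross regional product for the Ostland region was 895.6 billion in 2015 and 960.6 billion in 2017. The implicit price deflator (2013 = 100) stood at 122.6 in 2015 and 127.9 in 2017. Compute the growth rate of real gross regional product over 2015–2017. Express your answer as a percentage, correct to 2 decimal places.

2.81%

Deflate each year: 2015 → 895.6/1.226 = 730.51; 2017 → 960.6/1.279 = 751.06.
So real gross regional product changed by 751.06/730.51 − 1 = 0.0281, i.e. 2.81%.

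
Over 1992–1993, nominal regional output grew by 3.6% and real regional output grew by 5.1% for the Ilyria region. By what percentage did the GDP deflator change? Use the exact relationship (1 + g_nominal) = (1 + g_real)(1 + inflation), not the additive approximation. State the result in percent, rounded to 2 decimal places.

-1.43%

(1 + g_nom) = (1 + g_real)(1 + π), so π = 1.0360 / 1.0510 − 1 = -0.01427.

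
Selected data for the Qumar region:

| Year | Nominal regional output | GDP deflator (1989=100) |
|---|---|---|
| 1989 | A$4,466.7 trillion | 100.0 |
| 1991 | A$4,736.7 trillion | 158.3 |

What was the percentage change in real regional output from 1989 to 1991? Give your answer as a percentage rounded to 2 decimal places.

Real regional output 1989 = 4466.7 / 1.000 = 4466.70.
Real regional output 1991 = 4736.7 / 1.583 = 2992.23.
Real growth = 2992.23 / 4466.70 − 1 = -0.3301.

-33.01%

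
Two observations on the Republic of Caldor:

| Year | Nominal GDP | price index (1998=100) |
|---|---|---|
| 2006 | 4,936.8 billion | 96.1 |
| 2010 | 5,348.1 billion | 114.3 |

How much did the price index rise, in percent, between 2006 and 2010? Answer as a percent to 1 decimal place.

Price-level change = 114.3 / 96.1 − 1 = 0.1894.

18.9%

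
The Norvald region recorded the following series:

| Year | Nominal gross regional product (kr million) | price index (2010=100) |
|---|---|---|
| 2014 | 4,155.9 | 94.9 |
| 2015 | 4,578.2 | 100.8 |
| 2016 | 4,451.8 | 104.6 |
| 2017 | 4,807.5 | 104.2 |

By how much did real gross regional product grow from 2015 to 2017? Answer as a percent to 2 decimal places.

1.58%

Real gross regional product 2015 = 4578.2/1.008 = 4541.87.
Real gross regional product 2017 = 4807.5/1.042 = 4613.72.
Change = 4613.72/4541.87 − 1 = 0.0158.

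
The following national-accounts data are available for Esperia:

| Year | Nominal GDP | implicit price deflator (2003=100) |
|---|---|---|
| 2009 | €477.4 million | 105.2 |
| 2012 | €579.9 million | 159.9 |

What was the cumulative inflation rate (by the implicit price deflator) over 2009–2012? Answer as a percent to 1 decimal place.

52.0%

Price-level change = 159.9 / 105.2 − 1 = 0.5200.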